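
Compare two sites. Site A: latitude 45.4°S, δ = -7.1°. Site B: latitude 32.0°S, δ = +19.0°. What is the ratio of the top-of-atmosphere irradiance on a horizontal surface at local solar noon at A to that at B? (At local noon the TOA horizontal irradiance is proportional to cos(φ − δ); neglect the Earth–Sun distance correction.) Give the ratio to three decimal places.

1.247

A: cos θ_z = cos(-45.4° − (-7.1°)) = 0.7848.
B: cos θ_z = cos(-32.0° − (19.0°)) = 0.6293.
Ratio A/B = 0.7848 / 0.6293 = 1.2471.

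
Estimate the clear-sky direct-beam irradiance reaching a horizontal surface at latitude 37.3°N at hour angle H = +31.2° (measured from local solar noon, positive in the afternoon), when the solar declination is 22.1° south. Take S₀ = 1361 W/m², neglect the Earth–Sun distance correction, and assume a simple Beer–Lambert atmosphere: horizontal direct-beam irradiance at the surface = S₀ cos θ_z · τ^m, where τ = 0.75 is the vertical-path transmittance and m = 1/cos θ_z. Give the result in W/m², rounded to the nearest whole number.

cos θ_z = sin φ sin δ + cos φ cos δ cos H = (0.6060)(-0.3762) + (0.7955)(0.9265)(0.8554) = 0.4025.
Air mass m = 1/cos θ_z = 1/0.4025 = 2.484; τ^m = 0.75^2.484 = 0.4894.
Surface direct beam = 1361 × 0.4025 × 0.4894 = 268.09 W/m².

268 W/m²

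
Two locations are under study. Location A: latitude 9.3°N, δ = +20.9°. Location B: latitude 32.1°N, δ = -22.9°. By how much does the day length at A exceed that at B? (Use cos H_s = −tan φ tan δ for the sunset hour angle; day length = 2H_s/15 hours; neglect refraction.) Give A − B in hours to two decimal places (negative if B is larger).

A: H_s = arccos(−tan 9.3° · tan 20.9°) = 93.59°, so 2H_s/15 = 12.4787 h.
B: H_s = arccos(−tan 32.1° · tan -22.9°) = 74.63°, so 2H_s/15 = 9.9507 h.
A − B = 12.4787 − 9.9507 = 2.5280 h.

+2.53 h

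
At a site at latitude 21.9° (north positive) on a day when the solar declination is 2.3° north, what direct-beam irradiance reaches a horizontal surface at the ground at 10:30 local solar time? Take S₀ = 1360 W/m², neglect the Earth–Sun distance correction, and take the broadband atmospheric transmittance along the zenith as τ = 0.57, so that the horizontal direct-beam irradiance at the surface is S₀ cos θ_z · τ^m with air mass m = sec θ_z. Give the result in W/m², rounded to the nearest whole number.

622 W/m²

Hour angle H = 15° × (10.5 − 12) = -22.50°.
cos θ_z = sin φ sin δ + cos φ cos δ cos H = (0.3730)(0.0401) + (0.9278)(0.9992)(0.9239) = 0.8715.
Air mass m = 1/cos θ_z = 1/0.8715 = 1.147; τ^m = 0.57^1.147 = 0.5248.
Surface direct beam = 1360 × 0.8715 × 0.5248 = 622.01 W/m².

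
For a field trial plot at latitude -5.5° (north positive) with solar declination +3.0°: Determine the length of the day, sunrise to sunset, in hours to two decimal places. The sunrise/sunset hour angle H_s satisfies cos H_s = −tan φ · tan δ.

11.96 hours

−tan φ tan δ = −(-0.0963)(0.0524) = 0.0050; H_s = arccos(0.0050) = 89.71°.
Day length = 2 H_s / 15° h⁻¹ = 179.42° / 15 = 11.961 h.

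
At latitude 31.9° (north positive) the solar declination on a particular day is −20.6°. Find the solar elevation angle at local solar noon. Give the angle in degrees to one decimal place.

At local solar noon the hour angle is zero, so the elevation is 90° − |φ − δ| = 90° − |31.9° − (-20.6°)| = 90° − 52.5° = 37.5°.

37.5°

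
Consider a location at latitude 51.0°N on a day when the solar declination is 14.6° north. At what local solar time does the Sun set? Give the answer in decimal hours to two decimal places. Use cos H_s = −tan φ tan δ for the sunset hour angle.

−tan φ tan δ = −(1.2349)(0.2605) = -0.3217; H_s = arccos(-0.3217) = 108.77°.
Sunset is at 12 + H_s/15 = 12 + 7.251 = 19.251 h local solar time.

19.25 h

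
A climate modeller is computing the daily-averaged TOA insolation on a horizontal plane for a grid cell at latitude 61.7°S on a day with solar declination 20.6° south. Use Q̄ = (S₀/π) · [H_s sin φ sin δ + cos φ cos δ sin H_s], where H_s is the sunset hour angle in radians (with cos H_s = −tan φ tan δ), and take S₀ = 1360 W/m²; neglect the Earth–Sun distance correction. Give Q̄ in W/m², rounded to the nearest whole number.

The sunset hour angle satisfies cos H_s = −tan φ tan δ = -0.6981, giving H_s = 134.27°. In radians, H_s = 2.3435.
H_s sin φ sin δ = 2.3435 × -0.8805 × -0.3518 = 0.7259.
cos φ cos δ sin H_s = 0.4741 × 0.9361 × 0.7160 = 0.3178.
Q̄ = (1360/π) × (0.7259 + 0.3178) = 432.90 × 1.0437 = 451.82 W/m².

452 W/m²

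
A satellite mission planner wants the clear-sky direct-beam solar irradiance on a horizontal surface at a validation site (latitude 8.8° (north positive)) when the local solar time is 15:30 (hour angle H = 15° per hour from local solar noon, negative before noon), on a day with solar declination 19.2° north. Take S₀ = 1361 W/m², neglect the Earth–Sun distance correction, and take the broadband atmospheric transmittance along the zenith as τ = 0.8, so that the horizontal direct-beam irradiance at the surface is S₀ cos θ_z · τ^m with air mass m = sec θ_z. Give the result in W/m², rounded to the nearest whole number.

Hour angle H = 15° × (15.5 − 12) = 52.50°.
cos θ_z = sin(8.8°) sin(19.2°) + cos(8.8°) cos(19.2°) cos(52.50°) = 0.0503 + 0.5681 = 0.6184.
Air mass m = 1/cos θ_z = 1/0.6184 = 1.617; τ^m = 0.8^1.617 = 0.6971.
Surface direct beam = 1361 × 0.6184 × 0.6971 = 586.71 W/m².

587 W/m²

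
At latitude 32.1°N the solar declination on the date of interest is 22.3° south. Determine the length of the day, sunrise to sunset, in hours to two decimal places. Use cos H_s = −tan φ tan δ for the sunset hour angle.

−tan φ tan δ = −(0.6273)(-0.4101) = 0.2573; H_s = arccos(0.2573) = 75.09°.
Day length = 2 H_s / 15° h⁻¹ = 150.18° / 15 = 10.012 h.

10.01 hours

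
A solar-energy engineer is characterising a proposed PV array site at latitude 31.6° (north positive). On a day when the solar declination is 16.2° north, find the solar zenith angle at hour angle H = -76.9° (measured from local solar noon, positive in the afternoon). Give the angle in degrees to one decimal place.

70.6°

With φ = 31.6°, δ = 16.2°, H = -76.90°: sin φ sin δ = 0.1462, cos φ cos δ cos H = 0.1854, so cos θ_z = 0.3316.
θ_z = arccos(0.3316) = 70.63°.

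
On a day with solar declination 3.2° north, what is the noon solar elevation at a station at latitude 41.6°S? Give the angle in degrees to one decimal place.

At local solar noon the hour angle is zero, so the elevation is 90° − |φ − δ| = 90° − |-41.6° − (3.2°)| = 90° − 44.8° = 45.2°.

45.2°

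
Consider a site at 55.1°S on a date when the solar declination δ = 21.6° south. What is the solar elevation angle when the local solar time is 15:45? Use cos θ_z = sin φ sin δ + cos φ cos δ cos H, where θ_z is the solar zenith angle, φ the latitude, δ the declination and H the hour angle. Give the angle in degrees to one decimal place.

36.7°

Hour angle H = 15° × (15.75 − 12) = 56.25°.
cos θ_z = sin φ sin δ + cos φ cos δ cos H = (-0.8202)(-0.3681) + (0.5721)(0.9298)(0.5556) = 0.5975.
θ_z = arccos(0.5975) = 53.31°, so the elevation is 90° − 53.31° = 36.69°.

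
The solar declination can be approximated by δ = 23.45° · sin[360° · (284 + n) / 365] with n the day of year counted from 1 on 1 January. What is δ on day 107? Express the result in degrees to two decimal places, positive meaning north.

360 × (284 + 107) / 365 = 385.644°; sin(385.644°) = 0.4328.
δ = 23.45 × 0.4328 = 10.149° ≈ +10.15°.

+10.15°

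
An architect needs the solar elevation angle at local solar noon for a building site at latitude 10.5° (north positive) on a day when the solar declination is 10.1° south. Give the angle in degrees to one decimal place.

69.4°

At local solar noon the hour angle is zero, so the elevation is 90° − |φ − δ| = 90° − |10.5° − (-10.1°)| = 90° − 20.6° = 69.4°.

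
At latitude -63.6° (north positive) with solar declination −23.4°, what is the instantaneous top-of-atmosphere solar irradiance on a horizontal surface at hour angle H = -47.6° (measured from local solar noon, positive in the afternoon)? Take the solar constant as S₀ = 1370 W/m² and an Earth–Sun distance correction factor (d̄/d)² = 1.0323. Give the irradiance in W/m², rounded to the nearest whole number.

With φ = -63.6°, δ = -23.4°, H = -47.60°: sin φ sin δ = 0.3557, cos φ cos δ cos H = 0.2752, so cos θ_z = 0.6309.
Top-of-atmosphere irradiance = S₀ (d̄/d)² cos θ_z = 1370 × 1.0323 × 0.6309 = 892.25 W/m².

892 W/m²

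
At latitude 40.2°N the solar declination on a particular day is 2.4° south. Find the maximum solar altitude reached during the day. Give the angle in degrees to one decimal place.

47.4°

At local solar noon the hour angle is zero, so the elevation is 90° − |φ − δ| = 90° − |40.2° − (-2.4°)| = 90° − 42.6° = 47.4°.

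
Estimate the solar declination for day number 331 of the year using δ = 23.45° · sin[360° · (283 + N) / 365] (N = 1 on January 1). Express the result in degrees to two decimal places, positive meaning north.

360 × (283 + 331) / 365 = 605.589°; sin(605.589°) = -0.9106.
δ = 23.45 × -0.9106 = -21.354° ≈ -21.35°.

-21.35°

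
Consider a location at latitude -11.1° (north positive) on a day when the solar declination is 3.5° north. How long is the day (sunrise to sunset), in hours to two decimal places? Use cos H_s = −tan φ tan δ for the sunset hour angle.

11.91 hours

cos H_s = −tan(-11.1°) · tan(3.5°) = 0.0120, so H_s = arccos(0.0120) = 89.31°.
Day length = 2 H_s / 15° h⁻¹ = 178.62° / 15 = 11.908 h.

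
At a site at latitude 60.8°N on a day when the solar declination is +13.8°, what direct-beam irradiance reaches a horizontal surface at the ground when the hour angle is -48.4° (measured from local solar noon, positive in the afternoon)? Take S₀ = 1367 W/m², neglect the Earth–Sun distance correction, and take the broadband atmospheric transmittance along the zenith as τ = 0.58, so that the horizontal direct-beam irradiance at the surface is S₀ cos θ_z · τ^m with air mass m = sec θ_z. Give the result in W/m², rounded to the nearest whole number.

cos θ_z = sin φ sin δ + cos φ cos δ cos H = (0.8729)(0.2385) + (0.4879)(0.9711)(0.6639) = 0.5227.
Air mass m = 1/cos θ_z = 1/0.5227 = 1.913; τ^m = 0.58^1.913 = 0.3527.
Surface direct beam = 1367 × 0.5227 × 0.3527 = 252.02 W/m².

252 W/m²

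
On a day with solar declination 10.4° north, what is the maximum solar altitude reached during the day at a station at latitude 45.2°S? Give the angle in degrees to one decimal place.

At local solar noon the hour angle is zero, so the elevation is 90° − |φ − δ| = 90° − |-45.2° − (10.4°)| = 90° − 55.6° = 34.4°.

34.4°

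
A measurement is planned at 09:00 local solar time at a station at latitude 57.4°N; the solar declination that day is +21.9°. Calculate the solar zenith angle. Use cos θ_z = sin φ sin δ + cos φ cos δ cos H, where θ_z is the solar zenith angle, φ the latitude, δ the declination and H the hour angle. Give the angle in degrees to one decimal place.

Hour angle H = 15° × (9 − 12) = -45.00°.
cos θ_z = sin(57.4°) sin(21.9°) + cos(57.4°) cos(21.9°) cos(-45.00°) = 0.3142 + 0.3535 = 0.6677.
θ_z = arccos(0.6677) = 48.11°.

48.1°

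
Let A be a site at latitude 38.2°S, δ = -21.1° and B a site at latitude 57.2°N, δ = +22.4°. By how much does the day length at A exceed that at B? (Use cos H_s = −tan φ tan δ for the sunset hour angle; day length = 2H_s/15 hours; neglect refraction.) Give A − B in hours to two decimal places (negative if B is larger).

-2.94 h

A: H_s = arccos(−tan -38.2° · tan -21.1°) = 107.68°, so 2H_s/15 = 14.3573 h.
B: H_s = arccos(−tan 57.2° · tan 22.4°) = 129.76°, so 2H_s/15 = 17.3013 h.
A − B = 14.3573 − 17.3013 = -2.9440 h.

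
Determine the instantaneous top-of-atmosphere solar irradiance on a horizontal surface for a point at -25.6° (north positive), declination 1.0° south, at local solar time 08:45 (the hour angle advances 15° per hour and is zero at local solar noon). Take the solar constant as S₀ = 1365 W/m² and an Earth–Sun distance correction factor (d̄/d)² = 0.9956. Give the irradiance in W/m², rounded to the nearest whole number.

818 W/m²

Hour angle H = 15° × (8.75 − 12) = -48.75°.
cos θ_z = sin(-25.6°) sin(-1.0°) + cos(-25.6°) cos(-1.0°) cos(-48.75°) = 0.0075 + 0.5945 = 0.6020.
Top-of-atmosphere irradiance = S₀ (d̄/d)² cos θ_z = 1365 × 0.9956 × 0.6020 = 818.11 W/m².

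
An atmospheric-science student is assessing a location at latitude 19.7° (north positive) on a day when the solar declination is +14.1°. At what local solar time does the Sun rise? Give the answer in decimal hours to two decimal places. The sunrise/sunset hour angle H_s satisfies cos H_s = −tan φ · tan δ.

The sunset hour angle satisfies cos H_s = −tan φ tan δ = -0.0899, giving H_s = 95.16°.
Sunrise is at 12 − H_s/15 = 12 − 6.344 = 5.656 h local solar time.

5.66 h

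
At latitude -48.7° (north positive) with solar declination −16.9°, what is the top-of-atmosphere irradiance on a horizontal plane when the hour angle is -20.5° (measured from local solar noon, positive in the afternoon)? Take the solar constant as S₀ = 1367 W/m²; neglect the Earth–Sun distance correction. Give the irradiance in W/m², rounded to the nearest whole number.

1107 W/m²

cos θ_z = sin(-48.7°) sin(-16.9°) + cos(-48.7°) cos(-16.9°) cos(-20.50°) = 0.2184 + 0.5915 = 0.8099.
Top-of-atmosphere irradiance = S₀ cos θ_z = 1367 × 0.8099 = 1107.13 W/m².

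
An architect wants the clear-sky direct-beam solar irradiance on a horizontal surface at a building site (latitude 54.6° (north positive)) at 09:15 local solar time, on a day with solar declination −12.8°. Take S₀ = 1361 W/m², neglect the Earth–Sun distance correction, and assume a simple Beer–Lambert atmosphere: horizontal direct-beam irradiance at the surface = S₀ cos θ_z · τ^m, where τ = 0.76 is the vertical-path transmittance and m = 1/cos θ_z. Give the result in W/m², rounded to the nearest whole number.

108 W/m²

Hour angle H = 15° × (9.25 − 12) = -41.25°.
cos θ_z = sin(54.6°) sin(-12.8°) + cos(54.6°) cos(-12.8°) cos(-41.25°) = -0.1806 + 0.4247 = 0.2441.
Air mass m = 1/cos θ_z = 1/0.2441 = 4.097; τ^m = 0.76^4.097 = 0.3249.
Surface direct beam = 1361 × 0.2441 × 0.3249 = 107.94 W/m².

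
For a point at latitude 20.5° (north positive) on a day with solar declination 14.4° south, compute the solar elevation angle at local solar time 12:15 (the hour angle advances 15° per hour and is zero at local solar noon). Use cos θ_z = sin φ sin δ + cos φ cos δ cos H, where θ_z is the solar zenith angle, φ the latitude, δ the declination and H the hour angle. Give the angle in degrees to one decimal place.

54.9°

Hour angle H = 15° × (12.25 − 12) = 3.75°.
cos θ_z = sin(20.5°) sin(-14.4°) + cos(20.5°) cos(-14.4°) cos(3.75°) = -0.0871 + 0.9053 = 0.8182.
θ_z = arccos(0.8182) = 35.09°, so the elevation is 90° − 35.09° = 54.91°.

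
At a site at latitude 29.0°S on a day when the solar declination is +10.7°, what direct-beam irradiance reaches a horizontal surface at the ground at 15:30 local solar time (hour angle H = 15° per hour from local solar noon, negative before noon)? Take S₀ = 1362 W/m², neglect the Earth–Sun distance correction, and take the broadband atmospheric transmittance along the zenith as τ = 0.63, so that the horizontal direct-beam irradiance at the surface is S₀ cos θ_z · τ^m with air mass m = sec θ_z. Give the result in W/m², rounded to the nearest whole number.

203 W/m²

Hour angle H = 15° × (15.5 − 12) = 52.50°.
cos θ_z = sin(-29.0°) sin(10.7°) + cos(-29.0°) cos(10.7°) cos(52.50°) = -0.0900 + 0.5232 = 0.4332.
Air mass m = 1/cos θ_z = 1/0.4332 = 2.308; τ^m = 0.63^2.308 = 0.3443.
Surface direct beam = 1362 × 0.4332 × 0.3443 = 203.14 W/m².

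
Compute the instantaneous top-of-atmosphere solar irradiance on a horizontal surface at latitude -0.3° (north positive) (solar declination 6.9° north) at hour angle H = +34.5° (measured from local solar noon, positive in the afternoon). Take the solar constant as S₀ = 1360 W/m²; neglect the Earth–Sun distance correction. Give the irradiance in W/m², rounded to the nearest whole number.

cos θ_z = sin φ sin δ + cos φ cos δ cos H = (-0.0052)(0.1201) + (1.0000)(0.9928)(0.8241) = 0.8175.
Top-of-atmosphere irradiance = S₀ cos θ_z = 1360 × 0.8175 = 1111.80 W/m².

1112 W/m²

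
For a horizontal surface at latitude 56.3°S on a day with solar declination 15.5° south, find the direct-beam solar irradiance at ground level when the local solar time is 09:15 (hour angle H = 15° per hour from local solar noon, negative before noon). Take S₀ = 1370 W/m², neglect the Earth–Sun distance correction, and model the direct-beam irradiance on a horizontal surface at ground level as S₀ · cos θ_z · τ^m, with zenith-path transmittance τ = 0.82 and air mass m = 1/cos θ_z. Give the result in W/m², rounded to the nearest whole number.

Hour angle H = 15° × (9.25 − 12) = -41.25°.
With φ = -56.3°, δ = -15.5°, H = -41.25°: sin φ sin δ = 0.2223, cos φ cos δ cos H = 0.4020, so cos θ_z = 0.6243.
Air mass m = 1/cos θ_z = 1/0.6243 = 1.602; τ^m = 0.82^1.602 = 0.7277.
Surface direct beam = 1370 × 0.6243 × 0.7277 = 622.40 W/m².

622 W/m²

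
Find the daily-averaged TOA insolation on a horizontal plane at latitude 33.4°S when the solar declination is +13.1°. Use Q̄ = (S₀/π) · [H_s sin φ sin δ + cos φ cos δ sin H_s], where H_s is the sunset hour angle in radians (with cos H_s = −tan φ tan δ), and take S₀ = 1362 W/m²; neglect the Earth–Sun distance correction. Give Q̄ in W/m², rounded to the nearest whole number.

−tan φ tan δ = −(-0.6594)(0.2327) = 0.1534; H_s = arccos(0.1534) = 81.18°. In radians, H_s = 1.4169.
H_s sin φ sin δ = 1.4169 × -0.5505 × 0.2267 = -0.1768.
cos φ cos δ sin H_s = 0.8348 × 0.9740 × 0.9882 = 0.8035.
Q̄ = (1362/π) × (-0.1768 + 0.8035) = 433.54 × 0.6267 = 271.70 W/m².

272 W/m²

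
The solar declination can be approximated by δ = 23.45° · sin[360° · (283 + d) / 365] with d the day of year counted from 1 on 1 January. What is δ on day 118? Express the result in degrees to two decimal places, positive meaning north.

+13.62°

360 × (283 + 118) / 365 = 395.507°; sin(395.507°) = 0.5808.
δ = 23.45 × 0.5808 = 13.620° ≈ +13.62°.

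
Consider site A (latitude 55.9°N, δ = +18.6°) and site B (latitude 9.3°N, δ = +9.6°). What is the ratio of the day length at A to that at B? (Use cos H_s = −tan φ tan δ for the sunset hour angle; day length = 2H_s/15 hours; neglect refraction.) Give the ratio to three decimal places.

1.308

A: H_s = arccos(−tan 55.9° · tan 18.6°) = 119.81°, so 2H_s/15 = 15.9747 h.
B: H_s = arccos(−tan 9.3° · tan 9.6°) = 91.59°, so 2H_s/15 = 12.2120 h.
Ratio A/B = 15.9747 / 12.2120 = 1.3081.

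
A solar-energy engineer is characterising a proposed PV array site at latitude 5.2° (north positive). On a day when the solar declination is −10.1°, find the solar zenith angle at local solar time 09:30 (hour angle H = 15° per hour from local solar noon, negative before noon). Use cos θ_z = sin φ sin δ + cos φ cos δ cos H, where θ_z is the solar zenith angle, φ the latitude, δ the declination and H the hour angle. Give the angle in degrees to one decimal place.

Hour angle H = 15° × (9.5 − 12) = -37.50°.
With φ = 5.2°, δ = -10.1°, H = -37.50°: sin φ sin δ = -0.0159, cos φ cos δ cos H = 0.7778, so cos θ_z = 0.7619.
θ_z = arccos(0.7619) = 40.37°.

40.4°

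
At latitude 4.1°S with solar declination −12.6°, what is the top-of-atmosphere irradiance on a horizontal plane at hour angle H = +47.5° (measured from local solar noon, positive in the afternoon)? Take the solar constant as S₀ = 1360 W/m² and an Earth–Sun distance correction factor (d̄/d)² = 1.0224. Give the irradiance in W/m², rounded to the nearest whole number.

cos θ_z = sin(-4.1°) sin(-12.6°) + cos(-4.1°) cos(-12.6°) cos(47.50°) = 0.0156 + 0.6576 = 0.6732.
Top-of-atmosphere irradiance = S₀ (d̄/d)² cos θ_z = 1360 × 1.0224 × 0.6732 = 936.06 W/m².

936 W/m²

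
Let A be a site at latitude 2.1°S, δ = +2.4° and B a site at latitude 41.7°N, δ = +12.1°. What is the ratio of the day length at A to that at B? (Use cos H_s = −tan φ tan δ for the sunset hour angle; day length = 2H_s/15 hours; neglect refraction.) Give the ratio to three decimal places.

A: H_s = arccos(−tan -2.1° · tan 2.4°) = 89.91°, so 2H_s/15 = 11.9880 h.
B: H_s = arccos(−tan 41.7° · tan 12.1°) = 101.01°, so 2H_s/15 = 13.4680 h.
Ratio A/B = 11.9880 / 13.4680 = 0.8901.

0.890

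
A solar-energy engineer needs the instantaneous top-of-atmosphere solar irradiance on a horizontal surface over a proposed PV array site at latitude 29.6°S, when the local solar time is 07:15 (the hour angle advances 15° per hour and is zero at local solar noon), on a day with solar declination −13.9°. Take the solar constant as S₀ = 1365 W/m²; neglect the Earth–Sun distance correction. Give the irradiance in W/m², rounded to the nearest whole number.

Hour angle H = 15° × (7.25 − 12) = -71.25°.
cos θ_z = sin(-29.6°) sin(-13.9°) + cos(-29.6°) cos(-13.9°) cos(-71.25°) = 0.1187 + 0.2713 = 0.3900.
Top-of-atmosphere irradiance = S₀ cos θ_z = 1365 × 0.3900 = 532.35 W/m².

532 W/m²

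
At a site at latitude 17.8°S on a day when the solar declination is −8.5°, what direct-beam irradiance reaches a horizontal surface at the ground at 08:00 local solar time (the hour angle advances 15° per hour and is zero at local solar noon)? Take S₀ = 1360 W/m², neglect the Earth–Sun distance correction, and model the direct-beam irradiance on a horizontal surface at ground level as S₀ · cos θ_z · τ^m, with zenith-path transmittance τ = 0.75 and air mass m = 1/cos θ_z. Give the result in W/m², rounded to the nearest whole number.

Hour angle H = 15° × (8 − 12) = -60.00°.
cos θ_z = sin(-17.8°) sin(-8.5°) + cos(-17.8°) cos(-8.5°) cos(-60.00°) = 0.0452 + 0.4708 = 0.5160.
Air mass m = 1/cos θ_z = 1/0.5160 = 1.938; τ^m = 0.75^1.938 = 0.5726.
Surface direct beam = 1360 × 0.5160 × 0.5726 = 401.83 W/m².

402 W/m²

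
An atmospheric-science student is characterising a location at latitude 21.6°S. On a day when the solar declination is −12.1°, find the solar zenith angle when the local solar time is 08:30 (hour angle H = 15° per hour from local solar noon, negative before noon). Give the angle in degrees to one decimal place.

Hour angle H = 15° × (8.5 − 12) = -52.50°.
cos θ_z = sin φ sin δ + cos φ cos δ cos H = (-0.3681)(-0.2096) + (0.9298)(0.9778)(0.6088) = 0.6306.
θ_z = arccos(0.6306) = 50.91°.

50.9°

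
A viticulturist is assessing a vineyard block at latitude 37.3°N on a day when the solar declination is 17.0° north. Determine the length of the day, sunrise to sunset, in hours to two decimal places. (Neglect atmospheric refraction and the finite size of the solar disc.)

The sunset hour angle satisfies cos H_s = −tan φ tan δ = -0.2329, giving H_s = 103.47°.
Day length = 2 H_s / 15° h⁻¹ = 206.94° / 15 = 13.796 h.

13.80 hours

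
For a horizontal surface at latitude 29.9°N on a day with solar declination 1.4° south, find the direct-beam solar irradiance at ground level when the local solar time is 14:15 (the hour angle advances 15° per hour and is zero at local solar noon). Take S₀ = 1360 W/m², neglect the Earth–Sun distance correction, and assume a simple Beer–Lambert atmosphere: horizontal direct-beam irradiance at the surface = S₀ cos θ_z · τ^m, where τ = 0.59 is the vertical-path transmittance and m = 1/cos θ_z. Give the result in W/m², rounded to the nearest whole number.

457 W/m²

Hour angle H = 15° × (14.25 − 12) = 33.75°.
cos θ_z = sin(29.9°) sin(-1.4°) + cos(29.9°) cos(-1.4°) cos(33.75°) = -0.0122 + 0.7206 = 0.7084.
Air mass m = 1/cos θ_z = 1/0.7084 = 1.412; τ^m = 0.59^1.412 = 0.4747.
Surface direct beam = 1360 × 0.7084 × 0.4747 = 457.34 W/m².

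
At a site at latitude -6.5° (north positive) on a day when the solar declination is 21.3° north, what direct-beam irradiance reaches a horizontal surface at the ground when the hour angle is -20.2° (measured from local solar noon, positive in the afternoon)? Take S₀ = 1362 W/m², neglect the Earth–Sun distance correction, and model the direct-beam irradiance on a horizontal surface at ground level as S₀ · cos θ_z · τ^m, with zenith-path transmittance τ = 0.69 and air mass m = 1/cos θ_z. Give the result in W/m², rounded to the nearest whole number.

720 W/m²

cos θ_z = sin φ sin δ + cos φ cos δ cos H = (-0.1132)(0.3633) + (0.9936)(0.9317)(0.9385) = 0.8277.
Air mass m = 1/cos θ_z = 1/0.8277 = 1.208; τ^m = 0.69^1.208 = 0.6387.
Surface direct beam = 1362 × 0.8277 × 0.6387 = 720.02 W/m².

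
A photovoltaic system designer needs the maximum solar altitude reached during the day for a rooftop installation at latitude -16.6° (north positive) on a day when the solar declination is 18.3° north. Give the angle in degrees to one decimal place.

At local solar noon the hour angle is zero, so the elevation is 90° − |φ − δ| = 90° − |-16.6° − (18.3°)| = 90° − 34.9° = 55.1°.

55.1°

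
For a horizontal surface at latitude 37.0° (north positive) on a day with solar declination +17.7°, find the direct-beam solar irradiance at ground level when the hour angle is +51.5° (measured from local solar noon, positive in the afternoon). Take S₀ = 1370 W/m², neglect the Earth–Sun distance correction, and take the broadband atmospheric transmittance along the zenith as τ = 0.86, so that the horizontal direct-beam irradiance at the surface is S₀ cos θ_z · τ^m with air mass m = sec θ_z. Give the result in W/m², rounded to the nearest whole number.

715 W/m²

cos θ_z = sin φ sin δ + cos φ cos δ cos H = (0.6018)(0.3040) + (0.7986)(0.9527)(0.6225) = 0.6566.
Air mass m = 1/cos θ_z = 1/0.6566 = 1.523; τ^m = 0.86^1.523 = 0.7948.
Surface direct beam = 1370 × 0.6566 × 0.7948 = 714.96 W/m².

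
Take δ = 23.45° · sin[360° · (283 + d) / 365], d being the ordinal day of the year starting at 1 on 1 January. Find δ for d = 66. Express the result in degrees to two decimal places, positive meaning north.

360 × (283 + 66) / 365 = 344.219°; sin(344.219°) = -0.2720.
δ = 23.45 × -0.2720 = -6.378° ≈ -6.38°.

-6.38°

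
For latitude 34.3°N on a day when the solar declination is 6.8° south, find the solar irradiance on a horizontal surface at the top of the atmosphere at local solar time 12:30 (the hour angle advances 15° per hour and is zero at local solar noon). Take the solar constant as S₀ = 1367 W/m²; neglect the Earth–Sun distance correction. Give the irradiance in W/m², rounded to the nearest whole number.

Hour angle H = 15° × (12.5 − 12) = 7.50°.
With φ = 34.3°, δ = -6.8°, H = 7.50°: sin φ sin δ = -0.0667, cos φ cos δ cos H = 0.8133, so cos θ_z = 0.7466.
Top-of-atmosphere irradiance = S₀ cos θ_z = 1367 × 0.7466 = 1020.60 W/m².

1021 W/m²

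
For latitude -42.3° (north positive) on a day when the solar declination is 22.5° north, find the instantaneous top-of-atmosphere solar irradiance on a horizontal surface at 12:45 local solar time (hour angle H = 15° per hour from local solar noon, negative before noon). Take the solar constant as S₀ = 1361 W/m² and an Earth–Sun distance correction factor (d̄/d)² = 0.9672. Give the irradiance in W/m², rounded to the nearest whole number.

Hour angle H = 15° × (12.75 − 12) = 11.25°.
cos θ_z = sin(-42.3°) sin(22.5°) + cos(-42.3°) cos(22.5°) cos(11.25°) = -0.2576 + 0.6702 = 0.4126.
Top-of-atmosphere irradiance = S₀ (d̄/d)² cos θ_z = 1361 × 0.9672 × 0.4126 = 543.13 W/m².

543 W/m²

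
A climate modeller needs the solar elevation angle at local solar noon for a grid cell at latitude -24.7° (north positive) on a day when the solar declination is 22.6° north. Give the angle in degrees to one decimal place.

At local solar noon the hour angle is zero, so the elevation is 90° − |φ − δ| = 90° − |-24.7° − (22.6°)| = 90° − 47.3° = 42.7°.

42.7°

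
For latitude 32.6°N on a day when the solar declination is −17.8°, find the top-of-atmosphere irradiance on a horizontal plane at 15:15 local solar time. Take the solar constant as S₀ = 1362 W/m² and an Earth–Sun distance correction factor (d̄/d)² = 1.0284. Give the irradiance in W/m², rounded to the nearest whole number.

510 W/m²

Hour angle H = 15° × (15.25 − 12) = 48.75°.
cos θ_z = sin φ sin δ + cos φ cos δ cos H = (0.5388)(-0.3057) + (0.8425)(0.9521)(0.6593) = 0.3641.
Top-of-atmosphere irradiance = S₀ (d̄/d)² cos θ_z = 1362 × 1.0284 × 0.3641 = 509.99 W/m².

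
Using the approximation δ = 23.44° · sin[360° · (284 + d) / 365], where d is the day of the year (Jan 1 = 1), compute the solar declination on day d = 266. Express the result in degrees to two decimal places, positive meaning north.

360 × (284 + 266) / 365 = 542.466°; sin(542.466°) = -0.0430.
δ = 23.44 × -0.0430 = -1.008° ≈ -1.01°.

-1.01°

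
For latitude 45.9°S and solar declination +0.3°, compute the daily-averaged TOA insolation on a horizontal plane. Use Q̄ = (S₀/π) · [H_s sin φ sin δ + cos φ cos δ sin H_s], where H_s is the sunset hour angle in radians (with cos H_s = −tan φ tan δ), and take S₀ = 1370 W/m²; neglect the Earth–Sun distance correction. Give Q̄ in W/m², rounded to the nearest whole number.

301 W/m²

cos H_s = −tan(-45.9°) · tan(0.3°) = 0.0054, so H_s = arccos(0.0054) = 89.69°. In radians, H_s = 1.5654.
H_s sin φ sin δ = 1.5654 × -0.7181 × 0.0052 = -0.0058.
cos φ cos δ sin H_s = 0.6959 × 1.0000 × 1.0000 = 0.6959.
Q̄ = (1370/π) × (-0.0058 + 0.6959) = 436.08 × 0.6901 = 300.94 W/m².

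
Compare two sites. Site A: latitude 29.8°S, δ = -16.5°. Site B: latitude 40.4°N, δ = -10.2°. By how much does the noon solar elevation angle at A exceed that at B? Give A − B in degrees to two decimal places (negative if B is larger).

+37.30°

A: 90° − |-29.8 − (-16.5)| = 76.70°.
B: 90° − |40.4 − (-10.2)| = 39.40°.
A − B = 76.70 − 39.40 = 37.30°.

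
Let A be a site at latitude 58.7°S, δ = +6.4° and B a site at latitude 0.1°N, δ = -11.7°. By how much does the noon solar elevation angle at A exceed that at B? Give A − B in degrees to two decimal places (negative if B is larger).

A: 90° − |-58.7 − (6.4)| = 24.90°.
B: 90° − |0.1 − (-11.7)| = 78.20°.
A − B = 24.90 − 78.20 = -53.30°.

-53.30°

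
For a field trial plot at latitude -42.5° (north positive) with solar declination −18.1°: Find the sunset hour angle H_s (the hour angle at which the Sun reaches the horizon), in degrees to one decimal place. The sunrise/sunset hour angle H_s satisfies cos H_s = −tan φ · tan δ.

107.4°

cos H_s = −tan(-42.5°) · tan(-18.1°) = -0.2995, so H_s = arccos(-0.2995) = 107.43°.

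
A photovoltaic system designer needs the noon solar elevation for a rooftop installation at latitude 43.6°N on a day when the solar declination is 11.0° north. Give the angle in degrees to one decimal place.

At local solar noon the hour angle is zero, so the elevation is 90° − |φ − δ| = 90° − |43.6° − (11.0°)| = 90° − 32.6° = 57.4°.

57.4°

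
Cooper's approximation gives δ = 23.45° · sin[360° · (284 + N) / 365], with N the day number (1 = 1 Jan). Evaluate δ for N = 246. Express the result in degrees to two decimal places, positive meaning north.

+6.96°

360 × (284 + 246) / 365 = 522.740°; sin(522.740°) = 0.2967.
δ = 23.45 × 0.2967 = 6.958° ≈ +6.96°.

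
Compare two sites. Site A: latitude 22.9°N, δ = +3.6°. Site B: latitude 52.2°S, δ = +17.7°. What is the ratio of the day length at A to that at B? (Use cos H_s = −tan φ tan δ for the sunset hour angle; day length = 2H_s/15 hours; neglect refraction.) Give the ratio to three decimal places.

1.393

A: H_s = arccos(−tan 22.9° · tan 3.6°) = 91.52°, so 2H_s/15 = 12.2027 h.
B: H_s = arccos(−tan -52.2° · tan 17.7°) = 65.71°, so 2H_s/15 = 8.7613 h.
Ratio A/B = 12.2027 / 8.7613 = 1.3928.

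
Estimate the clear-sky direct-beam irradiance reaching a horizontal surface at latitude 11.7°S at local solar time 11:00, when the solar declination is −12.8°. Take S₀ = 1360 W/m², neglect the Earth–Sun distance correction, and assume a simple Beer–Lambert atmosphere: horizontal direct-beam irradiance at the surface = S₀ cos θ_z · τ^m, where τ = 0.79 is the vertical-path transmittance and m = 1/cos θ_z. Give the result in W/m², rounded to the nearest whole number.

Hour angle H = 15° × (11 − 12) = -15.00°.
With φ = -11.7°, δ = -12.8°, H = -15.00°: sin φ sin δ = 0.0449, cos φ cos δ cos H = 0.9224, so cos θ_z = 0.9673.
Air mass m = 1/cos θ_z = 1/0.9673 = 1.034; τ^m = 0.79^1.034 = 0.7837.
Surface direct beam = 1360 × 0.9673 × 0.7837 = 1030.98 W/m².

1031 W/m²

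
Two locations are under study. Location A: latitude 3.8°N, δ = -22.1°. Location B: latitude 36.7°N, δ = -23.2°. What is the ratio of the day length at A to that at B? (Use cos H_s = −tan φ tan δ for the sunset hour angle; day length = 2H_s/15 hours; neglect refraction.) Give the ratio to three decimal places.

A: H_s = arccos(−tan 3.8° · tan -22.1°) = 88.45°, so 2H_s/15 = 11.7933 h.
B: H_s = arccos(−tan 36.7° · tan -23.2°) = 71.37°, so 2H_s/15 = 9.5160 h.
Ratio A/B = 11.7933 / 9.5160 = 1.2393.

1.239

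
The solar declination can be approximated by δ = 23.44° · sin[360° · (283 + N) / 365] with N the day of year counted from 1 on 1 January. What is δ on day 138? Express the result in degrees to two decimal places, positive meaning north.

360 × (283 + 138) / 365 = 415.233°; sin(415.233°) = 0.8215.
δ = 23.44 × 0.8215 = 19.256° ≈ +19.26°.

+19.26°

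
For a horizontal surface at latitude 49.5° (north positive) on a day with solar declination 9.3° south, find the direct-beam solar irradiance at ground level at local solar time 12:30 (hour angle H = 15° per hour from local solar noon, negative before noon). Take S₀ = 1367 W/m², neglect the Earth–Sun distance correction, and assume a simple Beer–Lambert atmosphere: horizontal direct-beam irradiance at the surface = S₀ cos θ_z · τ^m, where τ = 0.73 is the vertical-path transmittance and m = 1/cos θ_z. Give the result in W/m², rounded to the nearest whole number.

379 W/m²

Hour angle H = 15° × (12.5 − 12) = 7.50°.
With φ = 49.5°, δ = -9.3°, H = 7.50°: sin φ sin δ = -0.1229, cos φ cos δ cos H = 0.6354, so cos θ_z = 0.5125.
Air mass m = 1/cos θ_z = 1/0.5125 = 1.951; τ^m = 0.73^1.951 = 0.5412.
Surface direct beam = 1367 × 0.5125 × 0.5412 = 379.16 W/m².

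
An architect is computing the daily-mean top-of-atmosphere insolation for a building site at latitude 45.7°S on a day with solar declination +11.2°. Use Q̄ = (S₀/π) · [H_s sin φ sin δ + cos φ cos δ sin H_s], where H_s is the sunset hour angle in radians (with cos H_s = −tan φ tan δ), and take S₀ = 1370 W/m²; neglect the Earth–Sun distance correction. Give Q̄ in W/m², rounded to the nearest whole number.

cos H_s = −tan(-45.7°) · tan(11.2°) = 0.2029, so H_s = arccos(0.2029) = 78.29°. In radians, H_s = 1.3664.
H_s sin φ sin δ = 1.3664 × -0.7157 × 0.1942 = -0.1899.
cos φ cos δ sin H_s = 0.6984 × 0.9810 × 0.9792 = 0.6709.
Q̄ = (1370/π) × (-0.1899 + 0.6709) = 436.08 × 0.4810 = 209.75 W/m².

210 W/m²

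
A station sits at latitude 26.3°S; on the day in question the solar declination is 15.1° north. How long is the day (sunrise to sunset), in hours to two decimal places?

10.98 hours

The sunset hour angle satisfies cos H_s = −tan φ tan δ = 0.1334, giving H_s = 82.33°.
Day length = 2 H_s / 15° h⁻¹ = 164.66° / 15 = 10.977 h.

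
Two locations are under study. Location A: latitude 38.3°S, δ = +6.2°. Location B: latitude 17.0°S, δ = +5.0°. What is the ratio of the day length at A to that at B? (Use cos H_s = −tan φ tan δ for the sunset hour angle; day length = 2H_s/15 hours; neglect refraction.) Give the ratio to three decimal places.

0.962

A: H_s = arccos(−tan -38.3° · tan 6.2°) = 85.08°, so 2H_s/15 = 11.3440 h.
B: H_s = arccos(−tan -17.0° · tan 5.0°) = 88.47°, so 2H_s/15 = 11.7960 h.
Ratio A/B = 11.3440 / 11.7960 = 0.9617.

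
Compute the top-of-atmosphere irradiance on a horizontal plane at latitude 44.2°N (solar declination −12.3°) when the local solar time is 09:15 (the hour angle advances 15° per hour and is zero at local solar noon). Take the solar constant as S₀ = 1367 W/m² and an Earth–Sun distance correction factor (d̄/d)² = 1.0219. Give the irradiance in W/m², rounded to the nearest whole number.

528 W/m²

Hour angle H = 15° × (9.25 − 12) = -41.25°.
cos θ_z = sin φ sin δ + cos φ cos δ cos H = (0.6972)(-0.2130) + (0.7169)(0.9770)(0.7518) = 0.3781.
Top-of-atmosphere irradiance = S₀ (d̄/d)² cos θ_z = 1367 × 1.0219 × 0.3781 = 528.18 W/m².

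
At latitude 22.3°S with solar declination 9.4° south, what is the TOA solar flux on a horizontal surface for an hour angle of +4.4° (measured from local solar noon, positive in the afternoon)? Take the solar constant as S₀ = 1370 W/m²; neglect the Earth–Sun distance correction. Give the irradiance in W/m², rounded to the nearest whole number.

cos θ_z = sin(-22.3°) sin(-9.4°) + cos(-22.3°) cos(-9.4°) cos(4.40°) = 0.0620 + 0.9101 = 0.9721.
Top-of-atmosphere irradiance = S₀ cos θ_z = 1370 × 0.9721 = 1331.78 W/m².

1332 W/m²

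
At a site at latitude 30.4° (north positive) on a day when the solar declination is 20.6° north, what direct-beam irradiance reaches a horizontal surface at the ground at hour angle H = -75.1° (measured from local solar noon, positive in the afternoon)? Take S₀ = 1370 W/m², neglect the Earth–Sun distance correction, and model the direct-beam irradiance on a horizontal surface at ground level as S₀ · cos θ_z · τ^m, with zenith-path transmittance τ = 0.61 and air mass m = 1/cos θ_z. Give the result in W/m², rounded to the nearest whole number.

With φ = 30.4°, δ = 20.6°, H = -75.10°: sin φ sin δ = 0.1780, cos φ cos δ cos H = 0.2076, so cos θ_z = 0.3856.
Air mass m = 1/cos θ_z = 1/0.3856 = 2.593; τ^m = 0.61^2.593 = 0.2776.
Surface direct beam = 1370 × 0.3856 × 0.2776 = 146.65 W/m².

147 W/m²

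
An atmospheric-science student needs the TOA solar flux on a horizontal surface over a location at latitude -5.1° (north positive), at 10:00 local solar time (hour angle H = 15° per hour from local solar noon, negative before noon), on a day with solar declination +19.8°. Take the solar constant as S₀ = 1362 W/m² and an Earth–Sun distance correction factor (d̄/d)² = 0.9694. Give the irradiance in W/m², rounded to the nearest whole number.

1032 W/m²

Hour angle H = 15° × (10 − 12) = -30.00°.
cos θ_z = sin(-5.1°) sin(19.8°) + cos(-5.1°) cos(19.8°) cos(-30.00°) = -0.0301 + 0.8116 = 0.7815.
Top-of-atmosphere irradiance = S₀ (d̄/d)² cos θ_z = 1362 × 0.9694 × 0.7815 = 1031.83 W/m².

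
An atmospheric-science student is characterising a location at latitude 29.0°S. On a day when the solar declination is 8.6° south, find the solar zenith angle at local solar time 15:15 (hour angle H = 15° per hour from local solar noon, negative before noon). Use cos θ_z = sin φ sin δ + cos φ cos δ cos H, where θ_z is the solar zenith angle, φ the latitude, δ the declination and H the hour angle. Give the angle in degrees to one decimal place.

Hour angle H = 15° × (15.25 − 12) = 48.75°.
cos θ_z = sin φ sin δ + cos φ cos δ cos H = (-0.4848)(-0.1495) + (0.8746)(0.9888)(0.6593) = 0.6426.
θ_z = arccos(0.6426) = 50.01°.

50.0°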